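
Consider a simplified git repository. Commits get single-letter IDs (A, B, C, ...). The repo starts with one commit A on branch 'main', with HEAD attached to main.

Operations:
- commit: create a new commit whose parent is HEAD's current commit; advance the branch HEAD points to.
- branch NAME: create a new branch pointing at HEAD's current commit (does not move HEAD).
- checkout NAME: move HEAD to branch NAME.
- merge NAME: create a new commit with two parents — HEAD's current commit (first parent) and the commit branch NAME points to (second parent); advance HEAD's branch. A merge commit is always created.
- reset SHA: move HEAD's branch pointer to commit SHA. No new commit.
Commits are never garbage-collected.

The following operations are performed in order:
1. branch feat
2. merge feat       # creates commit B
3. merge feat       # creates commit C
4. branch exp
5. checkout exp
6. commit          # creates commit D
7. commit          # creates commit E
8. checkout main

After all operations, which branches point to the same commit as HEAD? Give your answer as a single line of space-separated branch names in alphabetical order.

Answer: main

Derivation:
After op 1 (branch): HEAD=main@A [feat=A main=A]
After op 2 (merge): HEAD=main@B [feat=A main=B]
After op 3 (merge): HEAD=main@C [feat=A main=C]
After op 4 (branch): HEAD=main@C [exp=C feat=A main=C]
After op 5 (checkout): HEAD=exp@C [exp=C feat=A main=C]
After op 6 (commit): HEAD=exp@D [exp=D feat=A main=C]
After op 7 (commit): HEAD=exp@E [exp=E feat=A main=C]
After op 8 (checkout): HEAD=main@C [exp=E feat=A main=C]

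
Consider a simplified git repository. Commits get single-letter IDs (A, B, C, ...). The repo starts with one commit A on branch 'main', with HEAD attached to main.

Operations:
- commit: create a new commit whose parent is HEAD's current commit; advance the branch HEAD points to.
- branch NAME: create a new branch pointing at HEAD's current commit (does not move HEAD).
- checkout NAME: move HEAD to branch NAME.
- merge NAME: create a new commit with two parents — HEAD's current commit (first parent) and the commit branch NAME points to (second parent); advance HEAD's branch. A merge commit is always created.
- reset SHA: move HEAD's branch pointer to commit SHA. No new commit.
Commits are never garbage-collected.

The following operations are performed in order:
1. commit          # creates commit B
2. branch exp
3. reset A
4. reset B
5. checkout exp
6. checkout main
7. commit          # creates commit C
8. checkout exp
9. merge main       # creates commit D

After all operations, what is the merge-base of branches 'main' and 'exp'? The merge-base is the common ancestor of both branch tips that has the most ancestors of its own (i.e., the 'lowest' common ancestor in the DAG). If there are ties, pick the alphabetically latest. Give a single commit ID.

Answer: C

Derivation:
After op 1 (commit): HEAD=main@B [main=B]
After op 2 (branch): HEAD=main@B [exp=B main=B]
After op 3 (reset): HEAD=main@A [exp=B main=A]
After op 4 (reset): HEAD=main@B [exp=B main=B]
After op 5 (checkout): HEAD=exp@B [exp=B main=B]
After op 6 (checkout): HEAD=main@B [exp=B main=B]
After op 7 (commit): HEAD=main@C [exp=B main=C]
After op 8 (checkout): HEAD=exp@B [exp=B main=C]
After op 9 (merge): HEAD=exp@D [exp=D main=C]
ancestors(main=C): ['A', 'B', 'C']
ancestors(exp=D): ['A', 'B', 'C', 'D']
common: ['A', 'B', 'C']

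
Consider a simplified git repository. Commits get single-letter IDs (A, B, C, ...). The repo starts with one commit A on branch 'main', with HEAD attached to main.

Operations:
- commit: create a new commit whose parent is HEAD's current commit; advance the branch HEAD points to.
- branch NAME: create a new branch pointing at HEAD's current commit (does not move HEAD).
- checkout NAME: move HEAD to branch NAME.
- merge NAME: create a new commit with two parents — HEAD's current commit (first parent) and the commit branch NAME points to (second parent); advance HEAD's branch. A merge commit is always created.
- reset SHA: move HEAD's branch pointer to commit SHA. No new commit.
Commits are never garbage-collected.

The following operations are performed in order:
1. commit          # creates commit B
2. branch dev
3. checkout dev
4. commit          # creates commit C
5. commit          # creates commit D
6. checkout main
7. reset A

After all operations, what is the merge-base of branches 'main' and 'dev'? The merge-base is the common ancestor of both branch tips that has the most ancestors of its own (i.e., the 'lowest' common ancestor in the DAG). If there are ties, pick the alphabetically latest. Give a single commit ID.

After op 1 (commit): HEAD=main@B [main=B]
After op 2 (branch): HEAD=main@B [dev=B main=B]
After op 3 (checkout): HEAD=dev@B [dev=B main=B]
After op 4 (commit): HEAD=dev@C [dev=C main=B]
After op 5 (commit): HEAD=dev@D [dev=D main=B]
After op 6 (checkout): HEAD=main@B [dev=D main=B]
After op 7 (reset): HEAD=main@A [dev=D main=A]
ancestors(main=A): ['A']
ancestors(dev=D): ['A', 'B', 'C', 'D']
common: ['A']

Answer: A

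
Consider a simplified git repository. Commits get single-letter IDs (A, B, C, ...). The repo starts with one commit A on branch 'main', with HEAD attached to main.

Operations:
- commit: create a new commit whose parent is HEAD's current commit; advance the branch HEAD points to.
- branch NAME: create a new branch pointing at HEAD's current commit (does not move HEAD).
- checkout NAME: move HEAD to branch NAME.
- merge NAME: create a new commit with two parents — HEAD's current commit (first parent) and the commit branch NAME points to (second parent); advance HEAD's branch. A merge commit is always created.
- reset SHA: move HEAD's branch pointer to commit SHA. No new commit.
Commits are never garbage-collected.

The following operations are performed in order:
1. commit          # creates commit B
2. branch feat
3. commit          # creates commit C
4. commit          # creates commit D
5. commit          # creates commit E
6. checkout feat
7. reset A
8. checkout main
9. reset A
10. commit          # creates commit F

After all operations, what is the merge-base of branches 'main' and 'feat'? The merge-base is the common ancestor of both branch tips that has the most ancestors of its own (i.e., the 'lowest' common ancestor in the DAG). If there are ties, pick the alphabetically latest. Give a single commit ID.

Answer: A

Derivation:
After op 1 (commit): HEAD=main@B [main=B]
After op 2 (branch): HEAD=main@B [feat=B main=B]
After op 3 (commit): HEAD=main@C [feat=B main=C]
After op 4 (commit): HEAD=main@D [feat=B main=D]
After op 5 (commit): HEAD=main@E [feat=B main=E]
After op 6 (checkout): HEAD=feat@B [feat=B main=E]
After op 7 (reset): HEAD=feat@A [feat=A main=E]
After op 8 (checkout): HEAD=main@E [feat=A main=E]
After op 9 (reset): HEAD=main@A [feat=A main=A]
After op 10 (commit): HEAD=main@F [feat=A main=F]
ancestors(main=F): ['A', 'F']
ancestors(feat=A): ['A']
common: ['A']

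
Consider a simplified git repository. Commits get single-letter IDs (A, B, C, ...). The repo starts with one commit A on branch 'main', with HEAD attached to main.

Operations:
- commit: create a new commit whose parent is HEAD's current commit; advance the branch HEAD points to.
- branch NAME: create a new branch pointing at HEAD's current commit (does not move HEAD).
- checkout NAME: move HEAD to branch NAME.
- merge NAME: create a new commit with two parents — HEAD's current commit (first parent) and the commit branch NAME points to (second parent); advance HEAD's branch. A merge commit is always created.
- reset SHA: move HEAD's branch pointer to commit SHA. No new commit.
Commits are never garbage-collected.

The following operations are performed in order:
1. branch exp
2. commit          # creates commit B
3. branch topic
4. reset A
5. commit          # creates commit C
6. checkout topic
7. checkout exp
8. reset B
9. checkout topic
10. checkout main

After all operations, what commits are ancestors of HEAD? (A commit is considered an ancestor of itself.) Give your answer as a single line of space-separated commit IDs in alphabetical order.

After op 1 (branch): HEAD=main@A [exp=A main=A]
After op 2 (commit): HEAD=main@B [exp=A main=B]
After op 3 (branch): HEAD=main@B [exp=A main=B topic=B]
After op 4 (reset): HEAD=main@A [exp=A main=A topic=B]
After op 5 (commit): HEAD=main@C [exp=A main=C topic=B]
After op 6 (checkout): HEAD=topic@B [exp=A main=C topic=B]
After op 7 (checkout): HEAD=exp@A [exp=A main=C topic=B]
After op 8 (reset): HEAD=exp@B [exp=B main=C topic=B]
After op 9 (checkout): HEAD=topic@B [exp=B main=C topic=B]
After op 10 (checkout): HEAD=main@C [exp=B main=C topic=B]

Answer: A C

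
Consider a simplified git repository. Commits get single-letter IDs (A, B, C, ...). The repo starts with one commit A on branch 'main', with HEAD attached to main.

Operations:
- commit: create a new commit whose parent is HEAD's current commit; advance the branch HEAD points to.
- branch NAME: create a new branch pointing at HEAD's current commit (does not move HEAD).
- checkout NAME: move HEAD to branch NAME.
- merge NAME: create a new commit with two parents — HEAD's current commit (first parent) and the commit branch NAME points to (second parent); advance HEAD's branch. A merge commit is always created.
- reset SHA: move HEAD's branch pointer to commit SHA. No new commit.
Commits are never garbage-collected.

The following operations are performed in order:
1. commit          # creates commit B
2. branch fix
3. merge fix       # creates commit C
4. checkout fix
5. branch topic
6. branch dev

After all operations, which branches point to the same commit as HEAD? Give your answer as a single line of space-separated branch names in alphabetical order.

Answer: dev fix topic

Derivation:
After op 1 (commit): HEAD=main@B [main=B]
After op 2 (branch): HEAD=main@B [fix=B main=B]
After op 3 (merge): HEAD=main@C [fix=B main=C]
After op 4 (checkout): HEAD=fix@B [fix=B main=C]
After op 5 (branch): HEAD=fix@B [fix=B main=C topic=B]
After op 6 (branch): HEAD=fix@B [dev=B fix=B main=C topic=B]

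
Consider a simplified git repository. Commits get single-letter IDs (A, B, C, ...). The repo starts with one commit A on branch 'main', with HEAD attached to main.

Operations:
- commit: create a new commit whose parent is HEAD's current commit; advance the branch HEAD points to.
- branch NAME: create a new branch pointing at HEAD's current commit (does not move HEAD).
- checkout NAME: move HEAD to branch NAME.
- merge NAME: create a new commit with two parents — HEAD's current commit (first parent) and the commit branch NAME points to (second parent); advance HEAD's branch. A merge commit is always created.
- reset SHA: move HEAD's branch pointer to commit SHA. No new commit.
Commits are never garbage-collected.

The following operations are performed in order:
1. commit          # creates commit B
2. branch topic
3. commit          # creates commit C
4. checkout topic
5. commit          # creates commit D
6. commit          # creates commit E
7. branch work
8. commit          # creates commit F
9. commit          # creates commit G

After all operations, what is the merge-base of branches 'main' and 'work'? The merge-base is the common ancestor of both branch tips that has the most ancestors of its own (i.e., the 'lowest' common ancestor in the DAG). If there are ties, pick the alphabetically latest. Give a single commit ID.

Answer: B

Derivation:
After op 1 (commit): HEAD=main@B [main=B]
After op 2 (branch): HEAD=main@B [main=B topic=B]
After op 3 (commit): HEAD=main@C [main=C topic=B]
After op 4 (checkout): HEAD=topic@B [main=C topic=B]
After op 5 (commit): HEAD=topic@D [main=C topic=D]
After op 6 (commit): HEAD=topic@E [main=C topic=E]
After op 7 (branch): HEAD=topic@E [main=C topic=E work=E]
After op 8 (commit): HEAD=topic@F [main=C topic=F work=E]
After op 9 (commit): HEAD=topic@G [main=C topic=G work=E]
ancestors(main=C): ['A', 'B', 'C']
ancestors(work=E): ['A', 'B', 'D', 'E']
common: ['A', 'B']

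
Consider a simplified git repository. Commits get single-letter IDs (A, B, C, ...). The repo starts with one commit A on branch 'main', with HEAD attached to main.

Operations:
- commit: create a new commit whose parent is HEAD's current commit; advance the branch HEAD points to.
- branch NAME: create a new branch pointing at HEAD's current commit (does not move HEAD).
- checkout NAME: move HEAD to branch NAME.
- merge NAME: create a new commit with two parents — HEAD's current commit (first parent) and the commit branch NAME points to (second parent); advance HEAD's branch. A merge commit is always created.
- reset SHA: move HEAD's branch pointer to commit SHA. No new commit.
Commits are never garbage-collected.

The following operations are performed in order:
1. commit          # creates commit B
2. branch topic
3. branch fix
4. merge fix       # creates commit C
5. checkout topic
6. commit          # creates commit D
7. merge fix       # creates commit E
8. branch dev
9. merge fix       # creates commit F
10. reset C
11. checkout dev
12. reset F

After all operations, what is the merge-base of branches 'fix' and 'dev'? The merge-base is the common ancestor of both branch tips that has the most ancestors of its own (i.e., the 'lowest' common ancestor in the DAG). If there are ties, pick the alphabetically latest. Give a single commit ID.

After op 1 (commit): HEAD=main@B [main=B]
After op 2 (branch): HEAD=main@B [main=B topic=B]
After op 3 (branch): HEAD=main@B [fix=B main=B topic=B]
After op 4 (merge): HEAD=main@C [fix=B main=C topic=B]
After op 5 (checkout): HEAD=topic@B [fix=B main=C topic=B]
After op 6 (commit): HEAD=topic@D [fix=B main=C topic=D]
After op 7 (merge): HEAD=topic@E [fix=B main=C topic=E]
After op 8 (branch): HEAD=topic@E [dev=E fix=B main=C topic=E]
After op 9 (merge): HEAD=topic@F [dev=E fix=B main=C topic=F]
After op 10 (reset): HEAD=topic@C [dev=E fix=B main=C topic=C]
After op 11 (checkout): HEAD=dev@E [dev=E fix=B main=C topic=C]
After op 12 (reset): HEAD=dev@F [dev=F fix=B main=C topic=C]
ancestors(fix=B): ['A', 'B']
ancestors(dev=F): ['A', 'B', 'D', 'E', 'F']
common: ['A', 'B']

Answer: B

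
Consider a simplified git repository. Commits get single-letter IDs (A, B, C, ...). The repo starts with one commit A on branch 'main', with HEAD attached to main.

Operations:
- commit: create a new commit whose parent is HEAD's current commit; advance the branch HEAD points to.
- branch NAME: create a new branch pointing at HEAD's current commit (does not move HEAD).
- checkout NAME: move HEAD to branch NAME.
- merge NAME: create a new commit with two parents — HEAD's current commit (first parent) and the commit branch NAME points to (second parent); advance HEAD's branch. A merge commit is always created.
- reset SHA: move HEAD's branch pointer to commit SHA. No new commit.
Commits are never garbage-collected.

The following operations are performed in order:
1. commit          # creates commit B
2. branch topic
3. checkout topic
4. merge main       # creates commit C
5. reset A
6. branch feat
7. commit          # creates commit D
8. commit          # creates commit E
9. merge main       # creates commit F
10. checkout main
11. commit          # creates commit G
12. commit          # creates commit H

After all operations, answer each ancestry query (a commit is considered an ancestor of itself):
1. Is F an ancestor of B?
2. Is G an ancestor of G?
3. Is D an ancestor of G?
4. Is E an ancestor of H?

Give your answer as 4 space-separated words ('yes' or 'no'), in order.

Answer: no yes no no

Derivation:
After op 1 (commit): HEAD=main@B [main=B]
After op 2 (branch): HEAD=main@B [main=B topic=B]
After op 3 (checkout): HEAD=topic@B [main=B topic=B]
After op 4 (merge): HEAD=topic@C [main=B topic=C]
After op 5 (reset): HEAD=topic@A [main=B topic=A]
After op 6 (branch): HEAD=topic@A [feat=A main=B topic=A]
After op 7 (commit): HEAD=topic@D [feat=A main=B topic=D]
After op 8 (commit): HEAD=topic@E [feat=A main=B topic=E]
After op 9 (merge): HEAD=topic@F [feat=A main=B topic=F]
After op 10 (checkout): HEAD=main@B [feat=A main=B topic=F]
After op 11 (commit): HEAD=main@G [feat=A main=G topic=F]
After op 12 (commit): HEAD=main@H [feat=A main=H topic=F]
ancestors(B) = {A,B}; F in? no
ancestors(G) = {A,B,G}; G in? yes
ancestors(G) = {A,B,G}; D in? no
ancestors(H) = {A,B,G,H}; E in? no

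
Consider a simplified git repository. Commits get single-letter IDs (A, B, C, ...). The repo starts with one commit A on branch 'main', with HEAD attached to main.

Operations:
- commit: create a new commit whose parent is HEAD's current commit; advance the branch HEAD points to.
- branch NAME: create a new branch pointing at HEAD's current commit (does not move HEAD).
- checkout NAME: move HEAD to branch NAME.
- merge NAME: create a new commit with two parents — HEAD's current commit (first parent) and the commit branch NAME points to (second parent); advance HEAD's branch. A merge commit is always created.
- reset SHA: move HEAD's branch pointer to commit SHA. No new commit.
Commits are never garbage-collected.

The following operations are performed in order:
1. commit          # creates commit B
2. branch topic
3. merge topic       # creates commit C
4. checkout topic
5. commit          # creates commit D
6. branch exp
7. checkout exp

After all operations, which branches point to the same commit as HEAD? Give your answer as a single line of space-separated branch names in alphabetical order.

After op 1 (commit): HEAD=main@B [main=B]
After op 2 (branch): HEAD=main@B [main=B topic=B]
After op 3 (merge): HEAD=main@C [main=C topic=B]
After op 4 (checkout): HEAD=topic@B [main=C topic=B]
After op 5 (commit): HEAD=topic@D [main=C topic=D]
After op 6 (branch): HEAD=topic@D [exp=D main=C topic=D]
After op 7 (checkout): HEAD=exp@D [exp=D main=C topic=D]

Answer: exp topic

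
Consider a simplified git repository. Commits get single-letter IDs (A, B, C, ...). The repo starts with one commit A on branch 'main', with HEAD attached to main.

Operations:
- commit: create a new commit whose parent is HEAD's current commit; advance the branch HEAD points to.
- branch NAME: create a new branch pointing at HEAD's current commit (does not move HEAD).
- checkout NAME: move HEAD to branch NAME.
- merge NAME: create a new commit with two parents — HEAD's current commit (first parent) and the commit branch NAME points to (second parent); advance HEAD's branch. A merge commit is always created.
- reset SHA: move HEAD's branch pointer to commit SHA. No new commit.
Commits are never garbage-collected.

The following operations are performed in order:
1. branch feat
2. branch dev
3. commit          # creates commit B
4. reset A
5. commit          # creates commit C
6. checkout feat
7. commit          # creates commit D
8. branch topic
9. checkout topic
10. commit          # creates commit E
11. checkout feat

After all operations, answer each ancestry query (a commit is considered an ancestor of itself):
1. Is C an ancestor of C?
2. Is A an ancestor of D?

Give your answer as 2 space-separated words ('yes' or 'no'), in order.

After op 1 (branch): HEAD=main@A [feat=A main=A]
After op 2 (branch): HEAD=main@A [dev=A feat=A main=A]
After op 3 (commit): HEAD=main@B [dev=A feat=A main=B]
After op 4 (reset): HEAD=main@A [dev=A feat=A main=A]
After op 5 (commit): HEAD=main@C [dev=A feat=A main=C]
After op 6 (checkout): HEAD=feat@A [dev=A feat=A main=C]
After op 7 (commit): HEAD=feat@D [dev=A feat=D main=C]
After op 8 (branch): HEAD=feat@D [dev=A feat=D main=C topic=D]
After op 9 (checkout): HEAD=topic@D [dev=A feat=D main=C topic=D]
After op 10 (commit): HEAD=topic@E [dev=A feat=D main=C topic=E]
After op 11 (checkout): HEAD=feat@D [dev=A feat=D main=C topic=E]
ancestors(C) = {A,C}; C in? yes
ancestors(D) = {A,D}; A in? yes

Answer: yes yes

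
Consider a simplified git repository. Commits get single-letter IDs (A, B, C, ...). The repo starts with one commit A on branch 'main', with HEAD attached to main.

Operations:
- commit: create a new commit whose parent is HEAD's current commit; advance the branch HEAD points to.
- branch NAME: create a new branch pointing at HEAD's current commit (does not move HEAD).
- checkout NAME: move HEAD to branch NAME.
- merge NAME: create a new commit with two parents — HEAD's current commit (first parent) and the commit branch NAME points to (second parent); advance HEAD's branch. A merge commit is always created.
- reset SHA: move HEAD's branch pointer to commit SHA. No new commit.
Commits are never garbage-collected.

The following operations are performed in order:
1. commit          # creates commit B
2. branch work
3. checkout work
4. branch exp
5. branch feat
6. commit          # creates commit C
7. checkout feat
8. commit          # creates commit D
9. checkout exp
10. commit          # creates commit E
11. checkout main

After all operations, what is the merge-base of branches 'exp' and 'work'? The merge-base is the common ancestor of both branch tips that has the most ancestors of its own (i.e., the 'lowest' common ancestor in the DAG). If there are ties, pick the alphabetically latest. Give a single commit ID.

After op 1 (commit): HEAD=main@B [main=B]
After op 2 (branch): HEAD=main@B [main=B work=B]
After op 3 (checkout): HEAD=work@B [main=B work=B]
After op 4 (branch): HEAD=work@B [exp=B main=B work=B]
After op 5 (branch): HEAD=work@B [exp=B feat=B main=B work=B]
After op 6 (commit): HEAD=work@C [exp=B feat=B main=B work=C]
After op 7 (checkout): HEAD=feat@B [exp=B feat=B main=B work=C]
After op 8 (commit): HEAD=feat@D [exp=B feat=D main=B work=C]
After op 9 (checkout): HEAD=exp@B [exp=B feat=D main=B work=C]
After op 10 (commit): HEAD=exp@E [exp=E feat=D main=B work=C]
After op 11 (checkout): HEAD=main@B [exp=E feat=D main=B work=C]
ancestors(exp=E): ['A', 'B', 'E']
ancestors(work=C): ['A', 'B', 'C']
common: ['A', 'B']

Answer: B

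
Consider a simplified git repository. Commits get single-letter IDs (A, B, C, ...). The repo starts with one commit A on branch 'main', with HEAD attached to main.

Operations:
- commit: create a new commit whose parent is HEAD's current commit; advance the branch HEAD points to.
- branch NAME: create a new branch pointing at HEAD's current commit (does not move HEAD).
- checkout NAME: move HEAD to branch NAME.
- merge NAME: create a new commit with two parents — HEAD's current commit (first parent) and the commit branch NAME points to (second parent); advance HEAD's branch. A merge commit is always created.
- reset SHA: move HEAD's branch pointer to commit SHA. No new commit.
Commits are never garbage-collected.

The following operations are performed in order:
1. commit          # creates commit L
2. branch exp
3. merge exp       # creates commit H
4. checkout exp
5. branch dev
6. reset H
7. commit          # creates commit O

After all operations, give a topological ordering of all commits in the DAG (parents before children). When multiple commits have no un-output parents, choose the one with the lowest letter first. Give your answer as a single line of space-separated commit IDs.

After op 1 (commit): HEAD=main@L [main=L]
After op 2 (branch): HEAD=main@L [exp=L main=L]
After op 3 (merge): HEAD=main@H [exp=L main=H]
After op 4 (checkout): HEAD=exp@L [exp=L main=H]
After op 5 (branch): HEAD=exp@L [dev=L exp=L main=H]
After op 6 (reset): HEAD=exp@H [dev=L exp=H main=H]
After op 7 (commit): HEAD=exp@O [dev=L exp=O main=H]
commit A: parents=[]
commit H: parents=['L', 'L']
commit L: parents=['A']
commit O: parents=['H']

Answer: A L H O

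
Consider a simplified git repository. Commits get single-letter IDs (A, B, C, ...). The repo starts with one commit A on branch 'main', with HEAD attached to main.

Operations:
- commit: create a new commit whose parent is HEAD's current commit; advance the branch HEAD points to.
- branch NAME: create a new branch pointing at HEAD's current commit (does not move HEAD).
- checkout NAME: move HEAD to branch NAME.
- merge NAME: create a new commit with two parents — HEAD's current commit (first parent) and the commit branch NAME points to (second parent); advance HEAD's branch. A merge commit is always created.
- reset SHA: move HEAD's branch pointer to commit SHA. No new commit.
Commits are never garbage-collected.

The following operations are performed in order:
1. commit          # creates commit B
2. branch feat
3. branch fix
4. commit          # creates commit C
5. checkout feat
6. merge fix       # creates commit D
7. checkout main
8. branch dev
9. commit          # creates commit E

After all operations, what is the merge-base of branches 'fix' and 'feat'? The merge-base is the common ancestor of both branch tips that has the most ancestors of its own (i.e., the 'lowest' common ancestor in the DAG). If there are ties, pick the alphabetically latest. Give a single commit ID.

After op 1 (commit): HEAD=main@B [main=B]
After op 2 (branch): HEAD=main@B [feat=B main=B]
After op 3 (branch): HEAD=main@B [feat=B fix=B main=B]
After op 4 (commit): HEAD=main@C [feat=B fix=B main=C]
After op 5 (checkout): HEAD=feat@B [feat=B fix=B main=C]
After op 6 (merge): HEAD=feat@D [feat=D fix=B main=C]
After op 7 (checkout): HEAD=main@C [feat=D fix=B main=C]
After op 8 (branch): HEAD=main@C [dev=C feat=D fix=B main=C]
After op 9 (commit): HEAD=main@E [dev=C feat=D fix=B main=E]
ancestors(fix=B): ['A', 'B']
ancestors(feat=D): ['A', 'B', 'D']
common: ['A', 'B']

Answer: B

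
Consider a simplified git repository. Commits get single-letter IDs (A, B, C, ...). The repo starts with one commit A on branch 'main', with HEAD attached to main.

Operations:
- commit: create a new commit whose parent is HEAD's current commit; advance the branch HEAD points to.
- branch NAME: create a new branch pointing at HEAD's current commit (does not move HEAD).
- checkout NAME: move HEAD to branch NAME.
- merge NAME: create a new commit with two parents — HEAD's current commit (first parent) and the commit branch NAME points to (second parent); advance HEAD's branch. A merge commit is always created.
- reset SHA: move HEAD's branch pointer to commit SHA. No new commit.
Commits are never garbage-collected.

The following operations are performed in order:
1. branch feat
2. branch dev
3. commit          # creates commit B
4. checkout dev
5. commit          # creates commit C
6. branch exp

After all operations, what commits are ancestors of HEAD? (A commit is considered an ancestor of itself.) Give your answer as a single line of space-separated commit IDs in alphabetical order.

Answer: A C

Derivation:
After op 1 (branch): HEAD=main@A [feat=A main=A]
After op 2 (branch): HEAD=main@A [dev=A feat=A main=A]
After op 3 (commit): HEAD=main@B [dev=A feat=A main=B]
After op 4 (checkout): HEAD=dev@A [dev=A feat=A main=B]
After op 5 (commit): HEAD=dev@C [dev=C feat=A main=B]
After op 6 (branch): HEAD=dev@C [dev=C exp=C feat=A main=B]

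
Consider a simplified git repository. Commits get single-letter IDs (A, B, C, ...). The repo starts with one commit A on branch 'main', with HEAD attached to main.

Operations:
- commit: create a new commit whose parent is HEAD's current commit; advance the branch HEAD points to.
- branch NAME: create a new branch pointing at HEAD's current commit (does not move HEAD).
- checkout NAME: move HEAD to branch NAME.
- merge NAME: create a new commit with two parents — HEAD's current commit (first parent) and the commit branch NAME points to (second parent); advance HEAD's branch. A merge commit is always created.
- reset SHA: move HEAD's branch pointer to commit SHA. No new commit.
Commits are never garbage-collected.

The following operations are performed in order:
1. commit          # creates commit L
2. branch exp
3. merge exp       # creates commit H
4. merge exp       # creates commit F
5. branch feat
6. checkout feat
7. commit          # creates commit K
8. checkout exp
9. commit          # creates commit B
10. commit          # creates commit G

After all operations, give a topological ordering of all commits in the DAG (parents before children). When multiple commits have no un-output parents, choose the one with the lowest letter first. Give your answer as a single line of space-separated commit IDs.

Answer: A L B G H F K

Derivation:
After op 1 (commit): HEAD=main@L [main=L]
After op 2 (branch): HEAD=main@L [exp=L main=L]
After op 3 (merge): HEAD=main@H [exp=L main=H]
After op 4 (merge): HEAD=main@F [exp=L main=F]
After op 5 (branch): HEAD=main@F [exp=L feat=F main=F]
After op 6 (checkout): HEAD=feat@F [exp=L feat=F main=F]
After op 7 (commit): HEAD=feat@K [exp=L feat=K main=F]
After op 8 (checkout): HEAD=exp@L [exp=L feat=K main=F]
After op 9 (commit): HEAD=exp@B [exp=B feat=K main=F]
After op 10 (commit): HEAD=exp@G [exp=G feat=K main=F]
commit A: parents=[]
commit B: parents=['L']
commit F: parents=['H', 'L']
commit G: parents=['B']
commit H: parents=['L', 'L']
commit K: parents=['F']
commit L: parents=['A']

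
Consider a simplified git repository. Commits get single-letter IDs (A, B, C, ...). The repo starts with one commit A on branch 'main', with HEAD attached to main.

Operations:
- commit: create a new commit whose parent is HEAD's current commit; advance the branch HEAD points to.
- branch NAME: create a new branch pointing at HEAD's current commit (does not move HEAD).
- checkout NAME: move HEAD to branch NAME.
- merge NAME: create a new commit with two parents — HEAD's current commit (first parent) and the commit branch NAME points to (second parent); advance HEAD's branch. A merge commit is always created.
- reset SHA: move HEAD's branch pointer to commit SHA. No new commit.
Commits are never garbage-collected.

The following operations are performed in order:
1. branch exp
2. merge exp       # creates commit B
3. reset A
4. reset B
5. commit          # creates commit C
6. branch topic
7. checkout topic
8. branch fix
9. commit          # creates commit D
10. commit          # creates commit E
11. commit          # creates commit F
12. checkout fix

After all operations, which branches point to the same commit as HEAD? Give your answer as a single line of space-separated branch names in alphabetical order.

Answer: fix main

Derivation:
After op 1 (branch): HEAD=main@A [exp=A main=A]
After op 2 (merge): HEAD=main@B [exp=A main=B]
After op 3 (reset): HEAD=main@A [exp=A main=A]
After op 4 (reset): HEAD=main@B [exp=A main=B]
After op 5 (commit): HEAD=main@C [exp=A main=C]
After op 6 (branch): HEAD=main@C [exp=A main=C topic=C]
After op 7 (checkout): HEAD=topic@C [exp=A main=C topic=C]
After op 8 (branch): HEAD=topic@C [exp=A fix=C main=C topic=C]
After op 9 (commit): HEAD=topic@D [exp=A fix=C main=C topic=D]
After op 10 (commit): HEAD=topic@E [exp=A fix=C main=C topic=E]
After op 11 (commit): HEAD=topic@F [exp=A fix=C main=C topic=F]
After op 12 (checkout): HEAD=fix@C [exp=A fix=C main=C topic=F]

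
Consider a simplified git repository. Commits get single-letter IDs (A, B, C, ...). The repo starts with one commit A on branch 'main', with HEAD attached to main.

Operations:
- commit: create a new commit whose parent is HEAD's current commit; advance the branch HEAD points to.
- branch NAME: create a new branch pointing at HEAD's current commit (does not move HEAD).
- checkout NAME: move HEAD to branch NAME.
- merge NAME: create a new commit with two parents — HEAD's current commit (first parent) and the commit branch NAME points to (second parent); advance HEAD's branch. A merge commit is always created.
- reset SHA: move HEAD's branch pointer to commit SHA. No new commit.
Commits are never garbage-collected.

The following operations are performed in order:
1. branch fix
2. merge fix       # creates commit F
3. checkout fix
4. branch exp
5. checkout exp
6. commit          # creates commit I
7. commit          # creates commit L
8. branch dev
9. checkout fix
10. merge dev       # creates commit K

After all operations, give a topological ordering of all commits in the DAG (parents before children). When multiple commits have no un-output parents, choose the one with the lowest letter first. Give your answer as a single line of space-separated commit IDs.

Answer: A F I L K

Derivation:
After op 1 (branch): HEAD=main@A [fix=A main=A]
After op 2 (merge): HEAD=main@F [fix=A main=F]
After op 3 (checkout): HEAD=fix@A [fix=A main=F]
After op 4 (branch): HEAD=fix@A [exp=A fix=A main=F]
After op 5 (checkout): HEAD=exp@A [exp=A fix=A main=F]
After op 6 (commit): HEAD=exp@I [exp=I fix=A main=F]
After op 7 (commit): HEAD=exp@L [exp=L fix=A main=F]
After op 8 (branch): HEAD=exp@L [dev=L exp=L fix=A main=F]
After op 9 (checkout): HEAD=fix@A [dev=L exp=L fix=A main=F]
After op 10 (merge): HEAD=fix@K [dev=L exp=L fix=K main=F]
commit A: parents=[]
commit F: parents=['A', 'A']
commit I: parents=['A']
commit K: parents=['A', 'L']
commit L: parents=['I']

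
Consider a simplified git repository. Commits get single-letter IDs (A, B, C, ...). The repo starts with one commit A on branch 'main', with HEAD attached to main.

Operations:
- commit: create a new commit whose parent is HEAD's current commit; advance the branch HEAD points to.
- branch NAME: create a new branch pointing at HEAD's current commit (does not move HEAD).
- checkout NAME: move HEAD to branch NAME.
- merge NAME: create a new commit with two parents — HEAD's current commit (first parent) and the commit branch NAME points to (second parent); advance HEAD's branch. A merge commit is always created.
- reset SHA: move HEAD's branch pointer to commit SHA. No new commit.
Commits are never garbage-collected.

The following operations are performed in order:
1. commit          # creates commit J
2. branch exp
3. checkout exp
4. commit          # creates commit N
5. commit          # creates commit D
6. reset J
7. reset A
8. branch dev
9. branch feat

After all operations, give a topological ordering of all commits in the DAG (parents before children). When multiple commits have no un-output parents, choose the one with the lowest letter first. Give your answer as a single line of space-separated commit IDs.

After op 1 (commit): HEAD=main@J [main=J]
After op 2 (branch): HEAD=main@J [exp=J main=J]
After op 3 (checkout): HEAD=exp@J [exp=J main=J]
After op 4 (commit): HEAD=exp@N [exp=N main=J]
After op 5 (commit): HEAD=exp@D [exp=D main=J]
After op 6 (reset): HEAD=exp@J [exp=J main=J]
After op 7 (reset): HEAD=exp@A [exp=A main=J]
After op 8 (branch): HEAD=exp@A [dev=A exp=A main=J]
After op 9 (branch): HEAD=exp@A [dev=A exp=A feat=A main=J]
commit A: parents=[]
commit D: parents=['N']
commit J: parents=['A']
commit N: parents=['J']

Answer: A J N D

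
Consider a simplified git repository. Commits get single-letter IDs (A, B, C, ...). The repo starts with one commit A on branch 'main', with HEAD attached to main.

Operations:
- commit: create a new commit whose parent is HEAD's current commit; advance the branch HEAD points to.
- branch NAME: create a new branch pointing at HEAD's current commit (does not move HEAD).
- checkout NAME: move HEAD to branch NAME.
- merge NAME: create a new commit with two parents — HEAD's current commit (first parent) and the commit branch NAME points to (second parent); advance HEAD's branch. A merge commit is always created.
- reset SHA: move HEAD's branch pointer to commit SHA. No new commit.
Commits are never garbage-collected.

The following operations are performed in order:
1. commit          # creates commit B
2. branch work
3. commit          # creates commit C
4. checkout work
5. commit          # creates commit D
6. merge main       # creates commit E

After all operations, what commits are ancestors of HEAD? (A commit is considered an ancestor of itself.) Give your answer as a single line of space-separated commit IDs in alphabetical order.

Answer: A B C D E

Derivation:
After op 1 (commit): HEAD=main@B [main=B]
After op 2 (branch): HEAD=main@B [main=B work=B]
After op 3 (commit): HEAD=main@C [main=C work=B]
After op 4 (checkout): HEAD=work@B [main=C work=B]
After op 5 (commit): HEAD=work@D [main=C work=D]
After op 6 (merge): HEAD=work@E [main=C work=E]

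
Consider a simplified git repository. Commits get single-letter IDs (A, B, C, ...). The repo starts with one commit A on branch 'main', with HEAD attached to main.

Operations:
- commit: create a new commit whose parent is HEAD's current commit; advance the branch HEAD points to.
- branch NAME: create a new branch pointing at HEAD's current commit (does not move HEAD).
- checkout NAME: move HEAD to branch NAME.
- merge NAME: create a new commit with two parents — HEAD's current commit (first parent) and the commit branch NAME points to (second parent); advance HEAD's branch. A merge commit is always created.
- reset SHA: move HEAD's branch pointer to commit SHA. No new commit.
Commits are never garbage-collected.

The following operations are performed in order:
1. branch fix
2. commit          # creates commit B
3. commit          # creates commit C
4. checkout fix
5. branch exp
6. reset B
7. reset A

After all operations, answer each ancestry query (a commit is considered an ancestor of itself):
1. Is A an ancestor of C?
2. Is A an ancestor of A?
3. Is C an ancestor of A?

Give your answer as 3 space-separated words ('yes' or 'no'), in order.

Answer: yes yes no

Derivation:
After op 1 (branch): HEAD=main@A [fix=A main=A]
After op 2 (commit): HEAD=main@B [fix=A main=B]
After op 3 (commit): HEAD=main@C [fix=A main=C]
After op 4 (checkout): HEAD=fix@A [fix=A main=C]
After op 5 (branch): HEAD=fix@A [exp=A fix=A main=C]
After op 6 (reset): HEAD=fix@B [exp=A fix=B main=C]
After op 7 (reset): HEAD=fix@A [exp=A fix=A main=C]
ancestors(C) = {A,B,C}; A in? yes
ancestors(A) = {A}; A in? yes
ancestors(A) = {A}; C in? no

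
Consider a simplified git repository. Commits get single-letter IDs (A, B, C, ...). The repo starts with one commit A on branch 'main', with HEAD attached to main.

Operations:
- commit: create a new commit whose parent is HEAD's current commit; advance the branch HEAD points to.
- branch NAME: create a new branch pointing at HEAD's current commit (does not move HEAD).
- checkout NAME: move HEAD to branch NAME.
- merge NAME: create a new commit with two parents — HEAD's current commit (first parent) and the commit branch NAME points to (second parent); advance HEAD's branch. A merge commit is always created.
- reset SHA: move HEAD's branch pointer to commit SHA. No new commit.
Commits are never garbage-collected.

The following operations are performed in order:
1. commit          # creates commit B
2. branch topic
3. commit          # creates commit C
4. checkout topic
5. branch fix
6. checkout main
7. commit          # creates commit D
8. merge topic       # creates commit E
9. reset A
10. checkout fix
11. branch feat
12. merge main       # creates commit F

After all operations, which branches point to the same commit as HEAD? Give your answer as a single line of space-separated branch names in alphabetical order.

After op 1 (commit): HEAD=main@B [main=B]
After op 2 (branch): HEAD=main@B [main=B topic=B]
After op 3 (commit): HEAD=main@C [main=C topic=B]
After op 4 (checkout): HEAD=topic@B [main=C topic=B]
After op 5 (branch): HEAD=topic@B [fix=B main=C topic=B]
After op 6 (checkout): HEAD=main@C [fix=B main=C topic=B]
After op 7 (commit): HEAD=main@D [fix=B main=D topic=B]
After op 8 (merge): HEAD=main@E [fix=B main=E topic=B]
After op 9 (reset): HEAD=main@A [fix=B main=A topic=B]
After op 10 (checkout): HEAD=fix@B [fix=B main=A topic=B]
After op 11 (branch): HEAD=fix@B [feat=B fix=B main=A topic=B]
After op 12 (merge): HEAD=fix@F [feat=B fix=F main=A topic=B]

Answer: fix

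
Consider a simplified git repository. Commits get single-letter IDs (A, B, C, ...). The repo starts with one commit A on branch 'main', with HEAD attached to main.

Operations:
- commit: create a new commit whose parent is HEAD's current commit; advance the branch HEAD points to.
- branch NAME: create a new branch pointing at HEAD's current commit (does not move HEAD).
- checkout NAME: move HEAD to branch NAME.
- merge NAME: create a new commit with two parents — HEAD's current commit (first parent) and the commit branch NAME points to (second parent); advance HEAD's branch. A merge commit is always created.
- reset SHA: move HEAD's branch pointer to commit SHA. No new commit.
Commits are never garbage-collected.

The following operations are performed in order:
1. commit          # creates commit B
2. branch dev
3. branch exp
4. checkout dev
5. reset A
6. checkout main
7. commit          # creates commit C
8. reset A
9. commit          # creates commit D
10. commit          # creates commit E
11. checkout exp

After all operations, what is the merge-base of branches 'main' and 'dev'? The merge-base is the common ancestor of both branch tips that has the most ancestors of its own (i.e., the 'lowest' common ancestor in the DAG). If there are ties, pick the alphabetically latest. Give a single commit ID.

Answer: A

Derivation:
After op 1 (commit): HEAD=main@B [main=B]
After op 2 (branch): HEAD=main@B [dev=B main=B]
After op 3 (branch): HEAD=main@B [dev=B exp=B main=B]
After op 4 (checkout): HEAD=dev@B [dev=B exp=B main=B]
After op 5 (reset): HEAD=dev@A [dev=A exp=B main=B]
After op 6 (checkout): HEAD=main@B [dev=A exp=B main=B]
After op 7 (commit): HEAD=main@C [dev=A exp=B main=C]
After op 8 (reset): HEAD=main@A [dev=A exp=B main=A]
After op 9 (commit): HEAD=main@D [dev=A exp=B main=D]
After op 10 (commit): HEAD=main@E [dev=A exp=B main=E]
After op 11 (checkout): HEAD=exp@B [dev=A exp=B main=E]
ancestors(main=E): ['A', 'D', 'E']
ancestors(dev=A): ['A']
common: ['A']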